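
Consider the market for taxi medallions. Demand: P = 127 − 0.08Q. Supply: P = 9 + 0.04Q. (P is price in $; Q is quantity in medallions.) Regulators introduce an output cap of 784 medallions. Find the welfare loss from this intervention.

$2384.03

Competitive equilibrium: 127 − 0.08Q = 9 + 0.04Q → Q* = 983.3333, P* = 48.3333.
At Q = 784: demand price = 127 − 0.08·784 = 64.28; supply price = 9 + 0.04·784 = 40.36.
ΔQ = 983.3333 − 784 = 199.3333; wedge = 64.28 − 40.36 = 23.92.
Deadweight loss = ½ × 199.3333 × 23.92 = $2384.03.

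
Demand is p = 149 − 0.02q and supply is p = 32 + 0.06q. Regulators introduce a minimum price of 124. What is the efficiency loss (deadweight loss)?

1806.25

Competitive equilibrium: 149 − 0.02q = 32 + 0.06q → q* = 1462.5, p* = 119.75.
At the floor p = 124, quantity demanded = (149 − 124)/0.02 = 1250.
Sellers' marginal cost at q' = 1250: 32 + 0.06·1250 = 107.
Δq = 1462.5 − 1250 = 212.5; wedge = 124 − 107 = 17.
The triangle = ½ × 212.5 × 17 = 1806.25.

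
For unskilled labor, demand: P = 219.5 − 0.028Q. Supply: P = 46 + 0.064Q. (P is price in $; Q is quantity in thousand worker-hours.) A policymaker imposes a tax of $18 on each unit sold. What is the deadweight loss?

Competitive equilibrium: 219.5 − 0.028Q = 46 + 0.064Q → Q* = 1885.8696, P* = 166.6957.
With the tax, the buyer price exceeds the seller price by 18: (219.5 − 0.028Q) − (46 + 0.064Q) = 18 → Q' = 1690.2174.
ΔQ = 1885.8696 − 1690.2174 = 195.6522; the wedge equals the tax, 18.
Welfare loss = ½ × 195.6522 × 18 = $1760.87 thousand.

$1760.87 thousand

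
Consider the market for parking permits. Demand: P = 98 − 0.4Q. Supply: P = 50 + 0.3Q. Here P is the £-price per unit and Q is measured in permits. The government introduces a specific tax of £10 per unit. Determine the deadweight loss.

Competitive equilibrium: 98 − 0.4Q = 50 + 0.3Q → Q* = 68.5714, P* = 70.5714.
With the tax, the buyer price exceeds the seller price by 10: (98 − 0.4Q) − (50 + 0.3Q) = 10 → Q' = 54.2857.
ΔQ = 68.5714 − 54.2857 = 14.2857; the wedge equals the tax, 10.
Deadweight loss = ½ × 14.2857 × 10 = £71.43.

£71.43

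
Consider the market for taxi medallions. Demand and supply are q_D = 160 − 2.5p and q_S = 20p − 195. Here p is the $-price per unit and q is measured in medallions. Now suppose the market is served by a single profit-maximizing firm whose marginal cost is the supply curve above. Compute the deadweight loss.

In inverse form: demand p = 64 − 0.4q, supply p = 9.75 + 0.05q.
Competitive equilibrium: 64 − 0.4q = 9.75 + 0.05q → q* = 120.5556, p* = 15.7778.
Marginal revenue: MR = 64 − 0.8q. Set MR = MC: 64 − 0.8q = 9.75 + 0.05q → q_m = 63.8235.
Price p_m = 64 − 0.4·63.8235 = 38.4706; MC(q_m) = 9.75 + 0.05·63.8235 = 12.9412.
Competitive q* = 120.5556, so Δq = 56.7321; wedge = 38.4706 − 12.9412 = 25.5294.
Deadweight loss = ½ × 56.7321 × 25.5294 = $724.17.

$724.17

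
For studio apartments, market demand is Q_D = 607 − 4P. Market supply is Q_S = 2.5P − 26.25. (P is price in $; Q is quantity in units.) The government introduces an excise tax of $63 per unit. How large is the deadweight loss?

In inverse form: demand P = 151.75 − 0.25Q, supply P = 10.5 + 0.4Q.
Competitive equilibrium: 151.75 − 0.25Q = 10.5 + 0.4Q → Q* = 217.3077, P* = 97.4231.
With the tax, the buyer price exceeds the seller price by 63: (151.75 − 0.25Q) − (10.5 + 0.4Q) = 63 → Q' = 120.3846.
ΔQ = 217.3077 − 120.3846 = 96.9231; the wedge equals the tax, 63.
Welfare loss = ½ × 96.9231 × 63 = $3053.08.

$3053.08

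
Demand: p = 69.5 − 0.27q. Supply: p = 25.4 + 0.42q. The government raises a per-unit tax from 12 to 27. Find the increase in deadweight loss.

Competitive equilibrium: 69.5 − 0.27q = 25.4 + 0.42q → q* = 63.913, p* = 52.2435.
For a per-unit tax t: Δq = t/0.69, so DWL = ½·t·(t/0.69) = t²/1.38.
At t = 12: DWL = 104.348. At t = 27: DWL = 528.261.
Increase = 528.261 − 104.348 = 423.91.

423.91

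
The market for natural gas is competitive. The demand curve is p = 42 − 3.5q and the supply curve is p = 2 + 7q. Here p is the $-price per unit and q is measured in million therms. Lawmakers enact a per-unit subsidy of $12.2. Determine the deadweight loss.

$7.09 million

Competitive equilibrium: 42 − 3.5q = 2 + 7q → q* = 3.8095, p* = 28.6667.
The subsidy lowers effective supply by 12.2: p = 7q − 10.2.
New quantity: 42 − 3.5q = 7q − 10.2 → q' = 4.9714.
Overproduction Δq = 4.9714 − 3.8095 = 1.1619; wedge = subsidy = 12.2.
DWL = ½ × 1.1619 × 12.2 = $7.09 million.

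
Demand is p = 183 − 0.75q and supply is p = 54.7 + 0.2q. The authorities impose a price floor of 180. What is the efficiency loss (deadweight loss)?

8158.03

Competitive equilibrium: 183 − 0.75q = 54.7 + 0.2q → q* = 135.05263, p* = 81.71053.
At the floor p = 180, quantity demanded = (183 − 180)/0.75 = 4.
Sellers' marginal cost at q' = 4: 54.7 + 0.2·4 = 55.5.
Δq = 135.05263 − 4 = 131.05263; wedge = 180 − 55.5 = 124.5.
DWL = ½ × 131.05263 × 124.5 = 8158.03.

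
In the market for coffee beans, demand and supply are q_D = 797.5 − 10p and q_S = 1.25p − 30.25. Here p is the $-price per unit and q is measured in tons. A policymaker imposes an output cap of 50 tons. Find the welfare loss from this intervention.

$61.83

In inverse form: demand p = 79.75 − 0.1q, supply p = 24.2 + 0.8q.
Competitive equilibrium: 79.75 − 0.1q = 24.2 + 0.8q → q* = 61.7222, p* = 73.5778.
At q = 50: demand price = 79.75 − 0.1·50 = 74.75; supply price = 24.2 + 0.8·50 = 64.2.
Δq = 61.7222 − 50 = 11.7222; wedge = 74.75 − 64.2 = 10.55.
The triangle = ½ × 11.7222 × 10.55 = $61.83.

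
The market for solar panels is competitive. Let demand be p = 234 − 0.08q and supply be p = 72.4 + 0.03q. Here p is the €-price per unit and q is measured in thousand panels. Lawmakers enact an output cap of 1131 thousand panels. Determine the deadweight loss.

Competitive equilibrium: 234 − 0.08q = 72.4 + 0.03q → q* = 1469.0909, p* = 116.4727.
At q = 1131: demand price = 234 − 0.08·1131 = 143.52; supply price = 72.4 + 0.03·1131 = 106.33.
Δq = 1469.0909 − 1131 = 338.0909; wedge = 143.52 − 106.33 = 37.19.
The triangle = ½ × 338.0909 × 37.19 = €6286.80 thousand.

€6286.80 thousand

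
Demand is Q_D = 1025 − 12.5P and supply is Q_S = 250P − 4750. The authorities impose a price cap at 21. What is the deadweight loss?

In inverse form: demand P = 82 − 0.08Q, supply P = 19 + 0.004Q.
Competitive equilibrium: 82 − 0.08Q = 19 + 0.004Q → Q* = 750, P* = 22.
At the ceiling P = 21, quantity supplied = (21 − 19)/0.004 = 500.
Willingness to pay at Q' = 500: 82 − 0.08·500 = 42.
ΔQ = 750 − 500 = 250; wedge = 42 − 21 = 21.
DWL = ½ × 250 × 21 = 2625.

2625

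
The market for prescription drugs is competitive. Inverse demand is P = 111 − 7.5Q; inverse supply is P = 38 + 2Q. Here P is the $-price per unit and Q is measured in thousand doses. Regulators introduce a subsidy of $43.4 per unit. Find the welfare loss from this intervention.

Competitive equilibrium: 111 − 7.5Q = 38 + 2Q → Q* = 7.6842, P* = 53.3684.
The subsidy lowers effective supply by 43.4: P = 2Q − 5.4.
New quantity: 111 − 7.5Q = 2Q − 5.4 → Q' = 12.2526.
Overproduction ΔQ = 12.2526 − 7.6842 = 4.5684; wedge = subsidy = 43.4.
Deadweight loss = ½ × 4.5684 × 43.4 = $99.13 thousand.

$99.13 thousand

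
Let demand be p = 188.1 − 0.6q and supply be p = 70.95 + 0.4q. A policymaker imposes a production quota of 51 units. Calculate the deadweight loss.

Competitive equilibrium: 188.1 − 0.6q = 70.95 + 0.4q → q* = 117.15, p* = 117.81.
At q = 51: demand price = 188.1 − 0.6·51 = 157.5; supply price = 70.95 + 0.4·51 = 91.35.
Δq = 117.15 − 51 = 66.15; wedge = 157.5 − 91.35 = 66.15.
DWL = ½ × 66.15 × 66.15 = 2187.91.

2187.91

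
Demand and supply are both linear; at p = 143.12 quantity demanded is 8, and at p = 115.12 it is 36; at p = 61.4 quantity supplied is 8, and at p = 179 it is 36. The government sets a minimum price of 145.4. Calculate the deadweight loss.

841.97

Demand slope = (115.12 − 143.12)/(36 − 8) = −1, so p = 151.12 − q.
Supply slope = (179 − 61.4)/(36 − 8) = 4.2, so p = 27.8 + 4.2q.
Competitive equilibrium: 151.12 − q = 27.8 + 4.2q → q* = 23.7154, p* = 127.4046.
At the floor p = 145.4, quantity demanded = (151.12 − 145.4)/1 = 5.72.
Sellers' marginal cost at q' = 5.72: 27.8 + 4.2·5.72 = 51.824.
Δq = 23.7154 − 5.72 = 17.9954; wedge = 145.4 − 51.824 = 93.576.
The triangle = ½ × 17.9954 × 93.576 = 841.97.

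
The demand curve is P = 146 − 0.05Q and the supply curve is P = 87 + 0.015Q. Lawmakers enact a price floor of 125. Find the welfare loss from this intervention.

7729.92

Competitive equilibrium: 146 − 0.05Q = 87 + 0.015Q → Q* = 907.6923, P* = 100.6154.
At the floor P = 125, quantity demanded = (146 − 125)/0.05 = 420.
Sellers' marginal cost at Q' = 420: 87 + 0.015·420 = 93.3.
ΔQ = 907.6923 − 420 = 487.6923; wedge = 125 − 93.3 = 31.7.
Deadweight loss = ½ × 487.6923 × 31.7 = 7729.92.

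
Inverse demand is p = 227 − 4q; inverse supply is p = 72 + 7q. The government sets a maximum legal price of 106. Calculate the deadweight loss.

Competitive equilibrium: 227 − 4q = 72 + 7q → q* = 14.09091, p* = 170.63636.
At the ceiling p = 106, quantity supplied = (106 − 72)/7 = 4.85714.
Willingness to pay at q' = 4.85714: 227 − 4·4.85714 = 207.57144.
Δq = 14.09091 − 4.85714 = 9.23377; wedge = 207.57144 − 106 = 101.57144.
The triangle = ½ × 9.23377 × 101.57144 = 468.94.

468.94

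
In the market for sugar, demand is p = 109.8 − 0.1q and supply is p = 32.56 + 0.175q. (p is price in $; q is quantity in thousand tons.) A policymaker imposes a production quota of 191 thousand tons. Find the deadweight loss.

$1110.60 thousand

Competitive equilibrium: 109.8 − 0.1q = 32.56 + 0.175q → q* = 280.8727, p* = 81.7127.
At q = 191: demand price = 109.8 − 0.1·191 = 90.7; supply price = 32.56 + 0.175·191 = 65.985.
Δq = 280.8727 − 191 = 89.8727; wedge = 90.7 − 65.985 = 24.715.
DWL = ½ × 89.8727 × 24.715 = $1110.60 thousand.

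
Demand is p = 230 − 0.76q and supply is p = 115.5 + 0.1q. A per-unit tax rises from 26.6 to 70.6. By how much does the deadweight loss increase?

Competitive equilibrium: 230 − 0.76q = 115.5 + 0.1q → q* = 133.1395, p* = 128.814.
For a per-unit tax t: Δq = t/0.86, so DWL = ½·t·(t/0.86) = t²/1.72.
At t = 26.6: DWL = 411.372. At t = 70.6: DWL = 2897.884.
Increase = 2897.884 − 411.372 = 2486.51.

2486.51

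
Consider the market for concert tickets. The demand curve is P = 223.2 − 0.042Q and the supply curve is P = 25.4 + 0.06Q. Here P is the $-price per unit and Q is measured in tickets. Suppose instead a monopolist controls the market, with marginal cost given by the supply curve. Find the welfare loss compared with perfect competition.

$16315.34

Competitive equilibrium: 223.2 − 0.042Q = 25.4 + 0.06Q → Q* = 1939.215686, P* = 141.752941.
Marginal revenue: MR = 223.2 − 0.084Q. Set MR = MC: 223.2 − 0.084Q = 25.4 + 0.06Q → Q_m = 1373.611111.
Price P_m = 223.2 − 0.042·1373.611111 = 165.508333; MC(Q_m) = 25.4 + 0.06·1373.611111 = 107.816667.
Competitive Q* = 1939.215686, so ΔQ = 565.604575; wedge = 165.508333 − 107.816667 = 57.691666.
Welfare loss = ½ × 565.604575 × 57.691666 = $16315.34.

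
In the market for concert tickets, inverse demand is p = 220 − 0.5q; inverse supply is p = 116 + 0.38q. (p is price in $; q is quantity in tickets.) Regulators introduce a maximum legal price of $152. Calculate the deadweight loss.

$241.85

Competitive equilibrium: 220 − 0.5q = 116 + 0.38q → q* = 118.1818, p* = 160.9091.
At the ceiling p = 152, quantity supplied = (152 − 116)/0.38 = 94.7368.
Willingness to pay at q' = 94.7368: 220 − 0.5·94.7368 = 172.6316.
Δq = 118.1818 − 94.7368 = 23.445; wedge = 172.6316 − 152 = 20.6316.
DWL = ½ × 23.445 × 20.6316 = $241.85.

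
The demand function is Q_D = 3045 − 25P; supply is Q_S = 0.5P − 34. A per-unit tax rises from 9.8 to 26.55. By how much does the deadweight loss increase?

In inverse form: demand P = 121.8 − 0.04Q, supply P = 68 + 2Q.
Competitive equilibrium: 121.8 − 0.04Q = 68 + 2Q → Q* = 26.3725, P* = 120.7451.
For a per-unit tax t: ΔQ = t/2.04, so DWL = ½·t·(t/2.04) = t²/4.08.
At t = 9.8: DWL = 23.539. At t = 26.55: DWL = 172.77.
Increase = 172.77 − 23.539 = 149.23.

149.23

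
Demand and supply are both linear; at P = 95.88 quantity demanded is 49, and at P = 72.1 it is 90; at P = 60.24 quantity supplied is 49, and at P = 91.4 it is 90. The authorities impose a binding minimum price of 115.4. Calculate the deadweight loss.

Demand slope = (72.1 − 95.88)/(90 − 49) = −0.58, so P = 124.3 − 0.58Q.
Supply slope = (91.4 − 60.24)/(90 − 49) = 0.76, so P = 23 + 0.76Q.
Competitive equilibrium: 124.3 − 0.58Q = 23 + 0.76Q → Q* = 75.597, P* = 80.4537.
At the floor P = 115.4, quantity demanded = (124.3 − 115.4)/0.58 = 15.3448.
Sellers' marginal cost at Q' = 15.3448: 23 + 0.76·15.3448 = 34.662.
ΔQ = 75.597 − 15.3448 = 60.2522; wedge = 115.4 − 34.662 = 80.738.
The triangle = ½ × 60.2522 × 80.738 = 2432.32.

2432.32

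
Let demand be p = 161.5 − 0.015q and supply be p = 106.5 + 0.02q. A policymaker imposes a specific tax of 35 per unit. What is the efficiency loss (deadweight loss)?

17500

Competitive equilibrium: 161.5 − 0.015q = 106.5 + 0.02q → q* = 1571.4286, p* = 137.9286.
With the tax, the buyer price exceeds the seller price by 35: (161.5 − 0.015q) − (106.5 + 0.02q) = 35 → q' = 571.4286.
Δq = 1571.4286 − 571.4286 = 1000; the wedge equals the tax, 35.
Deadweight loss = ½ × 1000 × 35 = 17500.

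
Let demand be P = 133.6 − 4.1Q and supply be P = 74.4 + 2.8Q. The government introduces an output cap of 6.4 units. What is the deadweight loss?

16.39

Competitive equilibrium: 133.6 − 4.1Q = 74.4 + 2.8Q → Q* = 8.5797, P* = 98.4232.
At Q = 6.4: demand price = 133.6 − 4.1·6.4 = 107.36; supply price = 74.4 + 2.8·6.4 = 92.32.
ΔQ = 8.5797 − 6.4 = 2.1797; wedge = 107.36 − 92.32 = 15.04.
Welfare loss = ½ × 2.1797 × 15.04 = 16.39.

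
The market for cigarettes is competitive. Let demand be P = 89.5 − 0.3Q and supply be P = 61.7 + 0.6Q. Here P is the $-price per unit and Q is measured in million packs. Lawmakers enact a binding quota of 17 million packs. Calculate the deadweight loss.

Competitive equilibrium: 89.5 − 0.3Q = 61.7 + 0.6Q → Q* = 30.8889, P* = 80.2333.
At Q = 17: demand price = 89.5 − 0.3·17 = 84.4; supply price = 61.7 + 0.6·17 = 71.9.
ΔQ = 30.8889 − 17 = 13.8889; wedge = 84.4 − 71.9 = 12.5.
Deadweight loss = ½ × 13.8889 × 12.5 = $86.81 million.

$86.81 million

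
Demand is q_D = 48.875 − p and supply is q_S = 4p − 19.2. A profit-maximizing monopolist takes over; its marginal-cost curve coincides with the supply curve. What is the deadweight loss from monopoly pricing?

153.49

In inverse form: demand p = 48.875 − q, supply p = 4.8 + 0.25q.
Competitive equilibrium: 48.875 − q = 4.8 + 0.25q → q* = 35.26, p* = 13.615.
Marginal revenue: MR = 48.875 − 2q. Set MR = MC: 48.875 − 2q = 4.8 + 0.25q → q_m = 19.5889.
Price p_m = 48.875 − 1·19.5889 = 29.2861; MC(q_m) = 4.8 + 0.25·19.5889 = 9.6972.
Competitive q* = 35.26, so Δq = 15.6711; wedge = 29.2861 − 9.6972 = 19.5889.
DWL = ½ × 15.6711 × 19.5889 = 153.49.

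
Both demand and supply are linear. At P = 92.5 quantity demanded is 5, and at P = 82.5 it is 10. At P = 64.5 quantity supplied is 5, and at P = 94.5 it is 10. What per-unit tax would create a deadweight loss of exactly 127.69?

Demand slope = (82.5 − 92.5)/(10 − 5) = −2, so P = 102.5 − 2Q.
Supply slope = (94.5 − 64.5)/(10 − 5) = 6, so P = 34.5 + 6Q.
Competitive equilibrium: 102.5 − 2Q = 34.5 + 6Q → Q* = 8.5, P* = 85.5.
A tax t gives ΔQ = t/8 and wedge t, so DWL = t²/16.
t²/16 = 127.69 → t² = 2043.04 → t = 45.2.

45.2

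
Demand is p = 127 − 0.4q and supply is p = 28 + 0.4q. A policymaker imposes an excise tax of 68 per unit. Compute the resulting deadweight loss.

2890

Competitive equilibrium: 127 − 0.4q = 28 + 0.4q → q* = 123.75, p* = 77.5.
With the tax, the buyer price exceeds the seller price by 68: (127 − 0.4q) − (28 + 0.4q) = 68 → q' = 38.75.
Δq = 123.75 − 38.75 = 85; the wedge equals the tax, 68.
Deadweight loss = ½ × 85 × 68 = 2890.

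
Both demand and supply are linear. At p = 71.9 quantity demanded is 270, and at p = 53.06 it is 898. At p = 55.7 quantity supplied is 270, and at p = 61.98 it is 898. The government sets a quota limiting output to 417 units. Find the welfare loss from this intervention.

1331.28

Demand slope = (53.06 − 71.9)/(898 − 270) = −0.03, so p = 80 − 0.03q.
Supply slope = (61.98 − 55.7)/(898 − 270) = 0.01, so p = 53 + 0.01q.
Competitive equilibrium: 80 − 0.03q = 53 + 0.01q → q* = 675, p* = 59.75.
At q = 417: demand price = 80 − 0.03·417 = 67.49; supply price = 53 + 0.01·417 = 57.17.
Δq = 675 − 417 = 258; wedge = 67.49 − 57.17 = 10.32.
The triangle = ½ × 258 × 10.32 = 1331.28.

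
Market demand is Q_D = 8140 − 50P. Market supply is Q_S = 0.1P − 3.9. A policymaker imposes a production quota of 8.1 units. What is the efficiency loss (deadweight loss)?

In inverse form: demand P = 162.8 − 0.02Q, supply P = 39 + 10Q.
Competitive equilibrium: 162.8 − 0.02Q = 39 + 10Q → Q* = 12.3553, P* = 162.5529.
At Q = 8.1: demand price = 162.8 − 0.02·8.1 = 162.638; supply price = 39 + 10·8.1 = 120.
ΔQ = 12.3553 − 8.1 = 4.2553; wedge = 162.638 − 120 = 42.638.
Welfare loss = ½ × 4.2553 × 42.638 = 90.72.

90.72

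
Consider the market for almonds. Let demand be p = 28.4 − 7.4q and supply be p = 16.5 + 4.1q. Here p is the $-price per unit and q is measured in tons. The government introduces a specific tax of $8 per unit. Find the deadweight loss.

Competitive equilibrium: 28.4 − 7.4q = 16.5 + 4.1q → q* = 1.0348, p* = 20.7426.
With the tax, the buyer price exceeds the seller price by 8: (28.4 − 7.4q) − (16.5 + 4.1q) = 8 → q' = 0.3391.
Δq = 1.0348 − 0.3391 = 0.6957; the wedge equals the tax, 8.
DWL = ½ × 0.6957 × 8 = $2.78.

$2.78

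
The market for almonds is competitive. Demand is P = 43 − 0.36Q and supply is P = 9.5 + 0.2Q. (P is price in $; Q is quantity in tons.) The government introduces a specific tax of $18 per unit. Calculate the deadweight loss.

Competitive equilibrium: 43 − 0.36Q = 9.5 + 0.2Q → Q* = 59.8214, P* = 21.4643.
With the tax, the buyer price exceeds the seller price by 18: (43 − 0.36Q) − (9.5 + 0.2Q) = 18 → Q' = 27.6786.
ΔQ = 59.8214 − 27.6786 = 32.1428; the wedge equals the tax, 18.
The triangle = ½ × 32.1428 × 18 = $289.29.

$289.29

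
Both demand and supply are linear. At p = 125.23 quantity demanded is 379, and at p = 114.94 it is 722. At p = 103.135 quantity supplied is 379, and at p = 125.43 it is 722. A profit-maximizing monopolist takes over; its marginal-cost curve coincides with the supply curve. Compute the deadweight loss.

1023.34

Demand slope = (114.94 − 125.23)/(722 − 379) = −0.03, so p = 136.6 − 0.03q.
Supply slope = (125.43 − 103.135)/(722 − 379) = 0.065, so p = 78.5 + 0.065q.
Competitive equilibrium: 136.6 − 0.03q = 78.5 + 0.065q → q* = 611.5789, p* = 118.2526.
Marginal revenue: MR = 136.6 − 0.06q. Set MR = MC: 136.6 − 0.06q = 78.5 + 0.065q → q_m = 464.8.
Price p_m = 136.6 − 0.03·464.8 = 122.656; MC(q_m) = 78.5 + 0.065·464.8 = 108.712.
Competitive q* = 611.5789, so Δq = 146.7789; wedge = 122.656 − 108.712 = 13.944.
DWL = ½ × 146.7789 × 13.944 = 1023.34.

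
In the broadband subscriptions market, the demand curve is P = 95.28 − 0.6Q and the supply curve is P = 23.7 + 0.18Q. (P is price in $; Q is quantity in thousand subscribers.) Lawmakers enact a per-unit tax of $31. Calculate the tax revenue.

$1612.79 thousand

Competitive equilibrium: 95.28 − 0.6Q = 23.7 + 0.18Q → Q* = 91.7692, P* = 40.2185.
With the tax, the buyer price exceeds the seller price by 31: (95.28 − 0.6Q) − (23.7 + 0.18Q) = 31 → Q' = 52.0256.
Tax revenue = 31 × 52.0256 = $1612.79 thousand.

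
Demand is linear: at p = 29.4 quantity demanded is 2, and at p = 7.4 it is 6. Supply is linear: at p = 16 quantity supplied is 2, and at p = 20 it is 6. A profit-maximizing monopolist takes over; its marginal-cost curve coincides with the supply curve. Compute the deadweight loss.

Demand slope = (7.4 − 29.4)/(6 − 2) = −5.5, so p = 40.4 − 5.5q.
Supply slope = (20 − 16)/(6 − 2) = 1, so p = 14 + q.
Competitive equilibrium: 40.4 − 5.5q = 14 + q → q* = 4.0615, p* = 18.0615.
Marginal revenue: MR = 40.4 − 11q. Set MR = MC: 40.4 − 11q = 14 + q → q_m = 2.2.
Price p_m = 40.4 − 5.5·2.2 = 28.3; MC(q_m) = 14 + 1·2.2 = 16.2.
Competitive q* = 4.0615, so Δq = 1.8615; wedge = 28.3 − 16.2 = 12.1.
Deadweight loss = ½ × 1.8615 × 12.1 = 11.26.

11.26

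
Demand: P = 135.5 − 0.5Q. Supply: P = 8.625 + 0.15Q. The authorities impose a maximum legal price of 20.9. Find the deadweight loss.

Competitive equilibrium: 135.5 − 0.5Q = 8.625 + 0.15Q → Q* = 195.19231, P* = 37.90385.
At the ceiling P = 20.9, quantity supplied = (20.9 − 8.625)/0.15 = 81.83333.
Willingness to pay at Q' = 81.83333: 135.5 − 0.5·81.83333 = 94.58334.
ΔQ = 195.19231 − 81.83333 = 113.35898; wedge = 94.58334 − 20.9 = 73.68334.
Welfare loss = ½ × 113.35898 × 73.68334 = 4176.33.

4176.33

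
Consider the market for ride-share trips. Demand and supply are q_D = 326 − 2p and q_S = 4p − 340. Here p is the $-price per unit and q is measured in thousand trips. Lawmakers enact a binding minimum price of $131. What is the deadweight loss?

In inverse form: demand p = 163 − 0.5q, supply p = 85 + 0.25q.
Competitive equilibrium: 163 − 0.5q = 85 + 0.25q → q* = 104, p* = 111.
At the floor p = 131, quantity demanded = (163 − 131)/0.5 = 64.
Sellers' marginal cost at q' = 64: 85 + 0.25·64 = 101.
Δq = 104 − 64 = 40; wedge = 131 − 101 = 30.
The triangle = ½ × 40 × 30 = $600 thousand.

$600 thousand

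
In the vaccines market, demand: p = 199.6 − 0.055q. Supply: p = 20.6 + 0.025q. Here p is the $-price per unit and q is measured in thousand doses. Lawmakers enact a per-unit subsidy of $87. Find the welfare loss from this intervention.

$47306.25 thousand

Competitive equilibrium: 199.6 − 0.055q = 20.6 + 0.025q → q* = 2237.5, p* = 76.5375.
The subsidy lowers effective supply by 87: p = 0.025q − 66.4.
New quantity: 199.6 − 0.055q = 0.025q − 66.4 → q' = 3325.
Overproduction Δq = 3325 − 2237.5 = 1087.5; wedge = subsidy = 87.
DWL = ½ × 1087.5 × 87 = $47306.25 thousand.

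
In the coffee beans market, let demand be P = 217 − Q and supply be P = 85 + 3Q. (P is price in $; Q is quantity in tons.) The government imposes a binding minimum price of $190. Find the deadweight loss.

Competitive equilibrium: 217 − Q = 85 + 3Q → Q* = 33, P* = 184.
At the floor P = 190, quantity demanded = (217 − 190)/1 = 27.
Sellers' marginal cost at Q' = 27: 85 + 3·27 = 166.
ΔQ = 33 − 27 = 6; wedge = 190 − 166 = 24.
DWL = ½ × 6 × 24 = $72.

$72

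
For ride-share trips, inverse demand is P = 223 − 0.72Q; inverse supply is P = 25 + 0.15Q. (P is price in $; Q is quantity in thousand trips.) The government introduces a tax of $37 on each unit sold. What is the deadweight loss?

$786.78 thousand

Competitive equilibrium: 223 − 0.72Q = 25 + 0.15Q → Q* = 227.5862, P* = 59.1379.
With the tax, the buyer price exceeds the seller price by 37: (223 − 0.72Q) − (25 + 0.15Q) = 37 → Q' = 185.0575.
ΔQ = 227.5862 − 185.0575 = 42.5287; the wedge equals the tax, 37.
Deadweight loss = ½ × 42.5287 × 37 = $786.78 thousand.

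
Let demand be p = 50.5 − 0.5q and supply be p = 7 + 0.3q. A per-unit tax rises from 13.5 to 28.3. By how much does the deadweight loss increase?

386.65

Competitive equilibrium: 50.5 − 0.5q = 7 + 0.3q → q* = 54.375, p* = 23.3125.
For a per-unit tax t: Δq = t/0.8, so DWL = ½·t·(t/0.8) = t²/1.6.
At t = 13.5: DWL = 113.906. At t = 28.3: DWL = 500.556.
Increase = 500.556 − 113.906 = 386.65.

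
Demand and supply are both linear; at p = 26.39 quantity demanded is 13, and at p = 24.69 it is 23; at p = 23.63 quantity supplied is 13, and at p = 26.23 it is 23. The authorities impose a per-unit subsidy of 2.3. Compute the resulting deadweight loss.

6.15

Demand slope = (24.69 − 26.39)/(23 − 13) = −0.17, so p = 28.6 − 0.17q.
Supply slope = (26.23 − 23.63)/(23 − 13) = 0.26, so p = 20.25 + 0.26q.
Competitive equilibrium: 28.6 − 0.17q = 20.25 + 0.26q → q* = 19.4186, p* = 25.2988.
The subsidy lowers effective supply by 2.3: p = 17.95 + 0.26q.
New quantity: 28.6 − 0.17q = 17.95 + 0.26q → q' = 24.7674.
Overproduction Δq = 24.7674 − 19.4186 = 5.3488; wedge = subsidy = 2.3.
Welfare loss = ½ × 5.3488 × 2.3 = 6.15.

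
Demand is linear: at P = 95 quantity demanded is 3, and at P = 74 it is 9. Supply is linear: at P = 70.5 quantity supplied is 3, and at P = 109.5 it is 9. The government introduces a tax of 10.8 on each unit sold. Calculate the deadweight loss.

5.832

Demand slope = (74 − 95)/(9 − 3) = −3.5, so P = 105.5 − 3.5Q.
Supply slope = (109.5 − 70.5)/(9 − 3) = 6.5, so P = 51 + 6.5Q.
Competitive equilibrium: 105.5 − 3.5Q = 51 + 6.5Q → Q* = 5.45, P* = 86.425.
With the tax, the buyer price exceeds the seller price by 10.8: (105.5 − 3.5Q) − (51 + 6.5Q) = 10.8 → Q' = 4.37.
ΔQ = 5.45 − 4.37 = 1.08; the wedge equals the tax, 10.8.
DWL = ½ × 1.08 × 10.8 = 5.832.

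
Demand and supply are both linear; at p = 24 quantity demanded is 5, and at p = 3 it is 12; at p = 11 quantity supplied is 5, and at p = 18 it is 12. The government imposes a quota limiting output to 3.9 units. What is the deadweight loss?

37.845

Demand slope = (3 − 24)/(12 − 5) = −3, so p = 39 − 3q.
Supply slope = (18 − 11)/(12 − 5) = 1, so p = 6 + q.
Competitive equilibrium: 39 − 3q = 6 + q → q* = 8.25, p* = 14.25.
At q = 3.9: demand price = 39 − 3·3.9 = 27.3; supply price = 6 + 1·3.9 = 9.9.
Δq = 8.25 − 3.9 = 4.35; wedge = 27.3 − 9.9 = 17.4.
Welfare loss = ½ × 4.35 × 17.4 = 37.845.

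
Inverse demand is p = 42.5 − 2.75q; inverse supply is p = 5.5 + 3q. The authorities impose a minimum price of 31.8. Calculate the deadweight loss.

Competitive equilibrium: 42.5 − 2.75q = 5.5 + 3q → q* = 6.43478, p* = 24.80435.
At the floor p = 31.8, quantity demanded = (42.5 − 31.8)/2.75 = 3.89091.
Sellers' marginal cost at q' = 3.89091: 5.5 + 3·3.89091 = 17.17273.
Δq = 6.43478 − 3.89091 = 2.54387; wedge = 31.8 − 17.17273 = 14.62727.
Welfare loss = ½ × 2.54387 × 14.62727 = 18.60.

18.60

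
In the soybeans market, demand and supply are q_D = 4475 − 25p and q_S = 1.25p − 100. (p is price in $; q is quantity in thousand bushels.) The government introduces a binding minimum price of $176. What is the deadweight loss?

$771.43 thousand

In inverse form: demand p = 179 − 0.04q, supply p = 80 + 0.8q.
Competitive equilibrium: 179 − 0.04q = 80 + 0.8q → q* = 117.8571, p* = 174.2857.
At the floor p = 176, quantity demanded = (179 − 176)/0.04 = 75.
Sellers' marginal cost at q' = 75: 80 + 0.8·75 = 140.
Δq = 117.8571 − 75 = 42.8571; wedge = 176 − 140 = 36.
Deadweight loss = ½ × 42.8571 × 36 = $771.43 thousand.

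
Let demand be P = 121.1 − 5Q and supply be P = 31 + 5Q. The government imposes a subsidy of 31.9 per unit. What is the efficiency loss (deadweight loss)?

Competitive equilibrium: 121.1 − 5Q = 31 + 5Q → Q* = 9.01, P* = 76.05.
The subsidy lowers effective supply by 31.9: P = 5Q − 0.9.
New quantity: 121.1 − 5Q = 5Q − 0.9 → Q' = 12.2.
Overproduction ΔQ = 12.2 − 9.01 = 3.19; wedge = subsidy = 31.9.
Deadweight loss = ½ × 3.19 × 31.9 = 50.88.

50.88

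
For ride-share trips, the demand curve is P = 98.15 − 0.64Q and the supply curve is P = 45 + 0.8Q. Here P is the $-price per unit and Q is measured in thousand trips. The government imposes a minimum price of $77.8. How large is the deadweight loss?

Competitive equilibrium: 98.15 − 0.64Q = 45 + 0.8Q → Q* = 36.9097, P* = 74.5278.
At the floor P = 77.8, quantity demanded = (98.15 − 77.8)/0.64 = 31.7969.
Sellers' marginal cost at Q' = 31.7969: 45 + 0.8·31.7969 = 70.4375.
ΔQ = 36.9097 − 31.7969 = 5.1128; wedge = 77.8 − 70.4375 = 7.3625.
The triangle = ½ × 5.1128 × 7.3625 = $18.82 thousand.

$18.82 thousand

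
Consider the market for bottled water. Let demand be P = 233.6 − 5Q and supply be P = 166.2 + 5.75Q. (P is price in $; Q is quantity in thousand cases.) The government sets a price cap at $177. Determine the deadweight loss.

Competitive equilibrium: 233.6 − 5Q = 166.2 + 5.75Q → Q* = 6.2698, P* = 202.2512.
At the ceiling P = 177, quantity supplied = (177 − 166.2)/5.75 = 1.8783.
Willingness to pay at Q' = 1.8783: 233.6 − 5·1.8783 = 224.2085.
ΔQ = 6.2698 − 1.8783 = 4.3915; wedge = 224.2085 − 177 = 47.2085.
Welfare loss = ½ × 4.3915 × 47.2085 = $103.66 thousand.

$103.66 thousand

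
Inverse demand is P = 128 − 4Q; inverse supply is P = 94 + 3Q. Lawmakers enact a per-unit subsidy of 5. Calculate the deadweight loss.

Competitive equilibrium: 128 − 4Q = 94 + 3Q → Q* = 4.8571, P* = 108.5714.
The subsidy lowers effective supply by 5: P = 89 + 3Q.
New quantity: 128 − 4Q = 89 + 3Q → Q' = 5.5714.
Overproduction ΔQ = 5.5714 − 4.8571 = 0.7143; wedge = subsidy = 5.
Deadweight loss = ½ × 0.7143 × 5 = 1.79.

1.79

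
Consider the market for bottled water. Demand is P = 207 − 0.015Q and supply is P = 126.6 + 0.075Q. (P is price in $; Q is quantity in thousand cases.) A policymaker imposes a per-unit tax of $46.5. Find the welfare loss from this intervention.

Competitive equilibrium: 207 − 0.015Q = 126.6 + 0.075Q → Q* = 893.3333, P* = 193.6.
With the tax, the buyer price exceeds the seller price by 46.5: (207 − 0.015Q) − (126.6 + 0.075Q) = 46.5 → Q' = 376.6667.
ΔQ = 893.3333 − 376.6667 = 516.6666; the wedge equals the tax, 46.5.
The triangle = ½ × 516.6666 × 46.5 = $12012.50 thousand.

$12012.50 thousand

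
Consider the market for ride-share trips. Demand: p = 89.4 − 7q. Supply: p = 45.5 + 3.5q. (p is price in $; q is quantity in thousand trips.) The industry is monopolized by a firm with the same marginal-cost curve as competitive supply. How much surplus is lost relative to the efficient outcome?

Competitive equilibrium: 89.4 − 7q = 45.5 + 3.5q → q* = 4.181, p* = 60.1333.
Marginal revenue: MR = 89.4 − 14q. Set MR = MC: 89.4 − 14q = 45.5 + 3.5q → q_m = 2.5086.
Price p_m = 89.4 − 7·2.5086 = 71.8398; MC(q_m) = 45.5 + 3.5·2.5086 = 54.2801.
Competitive q* = 4.181, so Δq = 1.6724; wedge = 71.8398 − 54.2801 = 17.5597.
The triangle = ½ × 1.6724 × 17.5597 = $14.68 thousand.

$14.68 thousand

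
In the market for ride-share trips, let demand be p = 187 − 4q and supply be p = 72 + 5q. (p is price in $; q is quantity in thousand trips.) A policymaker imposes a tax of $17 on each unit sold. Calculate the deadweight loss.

$16.06 thousand

Competitive equilibrium: 187 − 4q = 72 + 5q → q* = 12.7778, p* = 135.8889.
With the tax, the buyer price exceeds the seller price by 17: (187 − 4q) − (72 + 5q) = 17 → q' = 10.8889.
Δq = 12.7778 − 10.8889 = 1.8889; the wedge equals the tax, 17.
Welfare loss = ½ × 1.8889 × 17 = $16.06 thousand.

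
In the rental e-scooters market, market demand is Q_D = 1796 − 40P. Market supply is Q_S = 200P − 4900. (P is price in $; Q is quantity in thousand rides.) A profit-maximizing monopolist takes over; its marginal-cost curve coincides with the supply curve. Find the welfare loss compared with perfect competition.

$1433.06 thousand

In inverse form: demand P = 44.9 − 0.025Q, supply P = 24.5 + 0.005Q.
Competitive equilibrium: 44.9 − 0.025Q = 24.5 + 0.005Q → Q* = 680, P* = 27.9.
Marginal revenue: MR = 44.9 − 0.05Q. Set MR = MC: 44.9 − 0.05Q = 24.5 + 0.005Q → Q_m = 370.90909.
Price P_m = 44.9 − 0.025·370.90909 = 35.62727; MC(Q_m) = 24.5 + 0.005·370.90909 = 26.35455.
Competitive Q* = 680, so ΔQ = 309.09091; wedge = 35.62727 − 26.35455 = 9.27272.
Welfare loss = ½ × 309.09091 × 9.27272 = $1433.06 thousand.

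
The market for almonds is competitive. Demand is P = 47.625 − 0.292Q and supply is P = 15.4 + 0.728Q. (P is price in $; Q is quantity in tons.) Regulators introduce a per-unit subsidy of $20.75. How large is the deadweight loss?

Competitive equilibrium: 47.625 − 0.292Q = 15.4 + 0.728Q → Q* = 31.5931, P* = 38.3998.
The subsidy lowers effective supply by 20.75: P = 0.728Q − 5.35.
New quantity: 47.625 − 0.292Q = 0.728Q − 5.35 → Q' = 51.9363.
Overproduction ΔQ = 51.9363 − 31.5931 = 20.3432; wedge = subsidy = 20.75.
The triangle = ½ × 20.3432 × 20.75 = $211.06.

$211.06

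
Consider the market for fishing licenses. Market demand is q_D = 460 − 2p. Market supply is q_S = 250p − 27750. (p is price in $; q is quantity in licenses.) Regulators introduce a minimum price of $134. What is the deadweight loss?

$490.34

In inverse form: demand p = 230 − 0.5q, supply p = 111 + 0.004q.
Competitive equilibrium: 230 − 0.5q = 111 + 0.004q → q* = 236.1111, p* = 111.9444.
At the floor p = 134, quantity demanded = (230 − 134)/0.5 = 192.
Sellers' marginal cost at q' = 192: 111 + 0.004·192 = 111.768.
Δq = 236.1111 − 192 = 44.1111; wedge = 134 − 111.768 = 22.232.
Deadweight loss = ½ × 44.1111 × 22.232 = $490.34.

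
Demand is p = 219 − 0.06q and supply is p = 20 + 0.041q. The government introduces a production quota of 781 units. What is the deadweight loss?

Competitive equilibrium: 219 − 0.06q = 20 + 0.041q → q* = 1970.297, p* = 100.7822.
At q = 781: demand price = 219 − 0.06·781 = 172.14; supply price = 20 + 0.041·781 = 52.021.
Δq = 1970.297 − 781 = 1189.297; wedge = 172.14 − 52.021 = 120.119.
Welfare loss = ½ × 1189.297 × 120.119 = 71428.58.

71428.58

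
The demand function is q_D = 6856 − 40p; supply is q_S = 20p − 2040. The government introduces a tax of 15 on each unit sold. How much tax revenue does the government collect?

10880

In inverse form: demand p = 171.4 − 0.025q, supply p = 102 + 0.05q.
Competitive equilibrium: 171.4 − 0.025q = 102 + 0.05q → q* = 925.3333, p* = 148.2667.
With the tax, the buyer price exceeds the seller price by 15: (171.4 − 0.025q) − (102 + 0.05q) = 15 → q' = 725.3333.
Tax revenue = 15 × 725.3333 = 10880.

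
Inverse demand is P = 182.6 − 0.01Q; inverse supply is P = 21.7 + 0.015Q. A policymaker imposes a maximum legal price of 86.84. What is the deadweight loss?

54775.56

Competitive equilibrium: 182.6 − 0.01Q = 21.7 + 0.015Q → Q* = 6436, P* = 118.24.
At the ceiling P = 86.84, quantity supplied = (86.84 − 21.7)/0.015 = 4342.666667.
Willingness to pay at Q' = 4342.666667: 182.6 − 0.01·4342.666667 = 139.173333.
ΔQ = 6436 − 4342.666667 = 2093.333333; wedge = 139.173333 − 86.84 = 52.333333.
DWL = ½ × 2093.333333 × 52.333333 = 54775.56.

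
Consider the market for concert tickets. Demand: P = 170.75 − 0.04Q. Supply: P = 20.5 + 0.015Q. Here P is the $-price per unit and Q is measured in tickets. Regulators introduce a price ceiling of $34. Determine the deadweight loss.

Competitive equilibrium: 170.75 − 0.04Q = 20.5 + 0.015Q → Q* = 2731.8182, P* = 61.4773.
At the ceiling P = 34, quantity supplied = (34 − 20.5)/0.015 = 900.
Willingness to pay at Q' = 900: 170.75 − 0.04·900 = 134.75.
ΔQ = 2731.8182 − 900 = 1831.8182; wedge = 134.75 − 34 = 100.75.
Deadweight loss = ½ × 1831.8182 × 100.75 = $92277.84.

$92277.84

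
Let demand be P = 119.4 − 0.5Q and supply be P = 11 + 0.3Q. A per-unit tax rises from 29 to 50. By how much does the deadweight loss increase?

Competitive equilibrium: 119.4 − 0.5Q = 11 + 0.3Q → Q* = 135.5, P* = 51.65.
For a per-unit tax t: ΔQ = t/0.8, so DWL = ½·t·(t/0.8) = t²/1.6.
At t = 29: DWL = 525.625. At t = 50: DWL = 1562.5.
Increase = 1562.5 − 525.625 = 1036.875.

1036.875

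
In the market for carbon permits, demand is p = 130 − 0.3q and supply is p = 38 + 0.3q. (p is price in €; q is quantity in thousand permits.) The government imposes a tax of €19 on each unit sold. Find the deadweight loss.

Competitive equilibrium: 130 − 0.3q = 38 + 0.3q → q* = 153.3333, p* = 84.
With the tax, the buyer price exceeds the seller price by 19: (130 − 0.3q) − (38 + 0.3q) = 19 → q' = 121.6667.
Δq = 153.3333 − 121.6667 = 31.6666; the wedge equals the tax, 19.
DWL = ½ × 31.6666 × 19 = €300.83 thousand.

€300.83 thousand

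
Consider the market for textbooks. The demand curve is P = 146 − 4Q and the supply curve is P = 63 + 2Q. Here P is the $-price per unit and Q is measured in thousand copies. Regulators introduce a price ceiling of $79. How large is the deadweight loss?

$102.08 thousand

Competitive equilibrium: 146 − 4Q = 63 + 2Q → Q* = 13.8333, P* = 90.6667.
At the ceiling P = 79, quantity supplied = (79 − 63)/2 = 8.
Willingness to pay at Q' = 8: 146 − 4·8 = 114.
ΔQ = 13.8333 − 8 = 5.8333; wedge = 114 − 79 = 35.
DWL = ½ × 5.8333 × 35 = $102.08 thousand.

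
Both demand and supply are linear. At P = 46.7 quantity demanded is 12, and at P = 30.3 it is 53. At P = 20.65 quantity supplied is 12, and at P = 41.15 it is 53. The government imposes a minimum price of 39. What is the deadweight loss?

Demand slope = (30.3 − 46.7)/(53 − 12) = −0.4, so P = 51.5 − 0.4Q.
Supply slope = (41.15 − 20.65)/(53 − 12) = 0.5, so P = 14.65 + 0.5Q.
Competitive equilibrium: 51.5 − 0.4Q = 14.65 + 0.5Q → Q* = 40.9444, P* = 35.1222.
At the floor P = 39, quantity demanded = (51.5 − 39)/0.4 = 31.25.
Sellers' marginal cost at Q' = 31.25: 14.65 + 0.5·31.25 = 30.275.
ΔQ = 40.9444 − 31.25 = 9.6944; wedge = 39 − 30.275 = 8.725.
The triangle = ½ × 9.6944 × 8.725 = 42.29.

42.29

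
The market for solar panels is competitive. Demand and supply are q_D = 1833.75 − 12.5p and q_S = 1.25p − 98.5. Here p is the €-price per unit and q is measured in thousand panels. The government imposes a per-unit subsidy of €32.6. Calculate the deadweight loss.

In inverse form: demand p = 146.7 − 0.08q, supply p = 78.8 + 0.8q.
Competitive equilibrium: 146.7 − 0.08q = 78.8 + 0.8q → q* = 77.1591, p* = 140.5273.
The subsidy lowers effective supply by 32.6: p = 46.2 + 0.8q.
New quantity: 146.7 − 0.08q = 46.2 + 0.8q → q' = 114.2045.
Overproduction Δq = 114.2045 − 77.1591 = 37.0454; wedge = subsidy = 32.6.
DWL = ½ × 37.0454 × 32.6 = €603.84 thousand.

€603.84 thousand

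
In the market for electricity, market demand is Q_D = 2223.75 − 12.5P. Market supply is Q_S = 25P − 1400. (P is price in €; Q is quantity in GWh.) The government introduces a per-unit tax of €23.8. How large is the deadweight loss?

In inverse form: demand P = 177.9 − 0.08Q, supply P = 56 + 0.04Q.
Competitive equilibrium: 177.9 − 0.08Q = 56 + 0.04Q → Q* = 1015.8333, P* = 96.6333.
With the tax, the buyer price exceeds the seller price by 23.8: (177.9 − 0.08Q) − (56 + 0.04Q) = 23.8 → Q' = 817.5.
ΔQ = 1015.8333 − 817.5 = 198.3333; the wedge equals the tax, 23.8.
The triangle = ½ × 198.3333 × 23.8 = €2360.17.

€2360.17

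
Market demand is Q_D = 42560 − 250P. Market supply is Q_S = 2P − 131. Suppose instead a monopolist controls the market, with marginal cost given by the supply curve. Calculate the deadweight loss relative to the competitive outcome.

0.67

In inverse form: demand P = 170.24 − 0.004Q, supply P = 65.5 + 0.5Q.
Competitive equilibrium: 170.24 − 0.004Q = 65.5 + 0.5Q → Q* = 207.8175, P* = 169.4087.
Marginal revenue: MR = 170.24 − 0.008Q. Set MR = MC: 170.24 − 0.008Q = 65.5 + 0.5Q → Q_m = 206.1811.
Price P_m = 170.24 − 0.004·206.1811 = 169.4153; MC(Q_m) = 65.5 + 0.5·206.1811 = 168.5906.
Competitive Q* = 207.8175, so ΔQ = 1.6364; wedge = 169.4153 − 168.5906 = 0.8247.
Welfare loss = ½ × 1.6364 × 0.8247 = 0.67.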